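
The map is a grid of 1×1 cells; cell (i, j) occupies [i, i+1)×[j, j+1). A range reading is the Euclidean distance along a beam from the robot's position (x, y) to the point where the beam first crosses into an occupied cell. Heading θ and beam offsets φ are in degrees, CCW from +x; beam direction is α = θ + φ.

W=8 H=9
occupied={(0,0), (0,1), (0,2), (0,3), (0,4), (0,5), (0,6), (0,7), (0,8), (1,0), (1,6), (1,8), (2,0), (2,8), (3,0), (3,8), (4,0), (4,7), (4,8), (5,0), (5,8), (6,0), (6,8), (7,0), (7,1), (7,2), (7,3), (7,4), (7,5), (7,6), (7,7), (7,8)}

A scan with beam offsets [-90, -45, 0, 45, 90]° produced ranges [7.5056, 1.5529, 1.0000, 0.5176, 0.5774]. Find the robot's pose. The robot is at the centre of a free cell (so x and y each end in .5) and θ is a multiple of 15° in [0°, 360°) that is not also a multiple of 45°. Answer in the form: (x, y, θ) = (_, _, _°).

Enumerate (i+0.5, j+0.5, θ) over the 40 free cells and 16 admissible headings. For each, cast all 5 beams and compare to the given ranges.
  (2.5, 1.5, 60°): beam 1 = 1.0000 ≠ 7.5056 ✗
  (6.5, 3.5, 15°): beam 1 = 1.9319 ≠ 7.5056 ✗
  (1.5, 7.5, 300°): beam 1 = 0.5774 ≠ 7.5056 ✗
  (4.5, 6.5, 75°): beam 1 = 2.5882 ≠ 7.5056 ✗
  (3.5, 6.5, 195°): beam 1 = 1.5529 ≠ 7.5056 ✗
  …
  (2.5, 7.5, 30°): r_1=7.5056, r_2=1.5529, r_3=1.0000, r_4=0.5176, r_5=0.5774 — all match ✓
Only this pose fits every beam.

(x, y, θ) = (2.5, 7.5, 30°)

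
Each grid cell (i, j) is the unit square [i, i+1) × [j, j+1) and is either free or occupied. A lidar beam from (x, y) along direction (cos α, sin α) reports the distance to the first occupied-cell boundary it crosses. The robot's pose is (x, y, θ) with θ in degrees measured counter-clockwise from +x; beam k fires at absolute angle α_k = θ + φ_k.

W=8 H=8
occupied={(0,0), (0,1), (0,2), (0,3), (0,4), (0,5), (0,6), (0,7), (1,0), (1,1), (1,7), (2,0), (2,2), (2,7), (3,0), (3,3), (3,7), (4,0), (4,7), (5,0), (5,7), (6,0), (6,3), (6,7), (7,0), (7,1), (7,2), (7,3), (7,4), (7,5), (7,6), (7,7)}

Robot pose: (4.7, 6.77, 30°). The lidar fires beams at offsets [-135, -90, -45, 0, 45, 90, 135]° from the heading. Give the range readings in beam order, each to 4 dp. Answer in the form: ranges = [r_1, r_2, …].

ranges = [2.8677, 3.1985, 2.3811, 0.4600, 0.2381, 0.2656, 0.8887]

beam 1: φ=-135°, α=255°
  direction (-0.2588, -0.9659); cell (4,6); t to first gridline: x 2.7046, y 0.7972 (then +3.8637 / +1.0353)
    (4,5) via y @ 0.7972
    (4,4) via y @ 1.8324
    (3,4) via x @ 2.7046
    (3,3) via y @ 2.8677  # hit
  → r_1 = 2.8677
beam 2: φ=-90°, α=300°
  direction (0.5000, -0.8660); cell (4,6); t to first gridline: x 0.6000, y 0.8891 (then +2.0000 / +1.1547)
    (5,6) via x @ 0.6000
    (5,5) via y @ 0.8891
    (5,4) via y @ 2.0438
    (6,4) via x @ 2.6000
    (6,3) via y @ 3.1985  # hit
  → r_2 = 3.1985
beam 3: φ=-45°, α=345°
  direction (0.9659, -0.2588); cell (4,6); t to first gridline: x 0.3106, y 2.9751 (then +1.0353 / +3.8637)
    (5,6) via x @ 0.3106
    (6,6) via x @ 1.3459
    (7,6) via x @ 2.3811  # hit
  → r_3 = 2.3811
beam 4: φ=0°, α=30°
  direction (0.8660, 0.5000); cell (4,6); t to first gridline: x 0.3464, y 0.4600 (then +1.1547 / +2.0000)
    (5,6) via x @ 0.3464
    (5,7) via y @ 0.4600  # hit
  → r_4 = 0.4600
beam 5: φ=45°, α=75°
  direction (0.2588, 0.9659); cell (4,6); t to first gridline: x 1.1591, y 0.2381 (then +3.8637 / +1.0353)
    (4,7) via y @ 0.2381  # hit
  → r_5 = 0.2381
beam 6: φ=90°, α=120°
  direction (-0.5000, 0.8660); cell (4,6); t to first gridline: x 1.4000, y 0.2656 (then +2.0000 / +1.1547)
    (4,7) via y @ 0.2656  # hit
  → r_6 = 0.2656
beam 7: φ=135°, α=165°
  direction (-0.9659, 0.2588); cell (4,6); t to first gridline: x 0.7247, y 0.8887 (then +1.0353 / +3.8637)
    (3,6) via x @ 0.7247
    (3,7) via y @ 0.8887  # hit
  → r_7 = 0.8887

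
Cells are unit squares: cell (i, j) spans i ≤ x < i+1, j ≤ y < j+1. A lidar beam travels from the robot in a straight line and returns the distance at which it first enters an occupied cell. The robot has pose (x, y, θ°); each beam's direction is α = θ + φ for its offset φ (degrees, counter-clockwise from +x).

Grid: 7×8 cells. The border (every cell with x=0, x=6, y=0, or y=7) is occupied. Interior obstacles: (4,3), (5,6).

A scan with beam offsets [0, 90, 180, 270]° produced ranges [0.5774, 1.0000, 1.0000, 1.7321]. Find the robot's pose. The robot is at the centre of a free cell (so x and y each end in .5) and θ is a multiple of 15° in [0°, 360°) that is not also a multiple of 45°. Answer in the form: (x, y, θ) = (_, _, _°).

(x, y, θ) = (5.5, 2.5, 330°)

The pose lattice has 28·16 = 448 candidates. Test each by forward raycasting.
  (4.5, 2.5, 345°): beam 1 = 1.5529 ≠ 0.5774 ✗
  (3.5, 4.5, 345°): beam 1 = 2.5882 ≠ 0.5774 ✗
  (3.5, 5.5, 330°): beam 1 = 2.8868 ≠ 0.5774 ✗
  (5.5, 2.5, 300°): beam 1 = 1.0000 ≠ 0.5774 ✗
  …
  (5.5, 2.5, 330°): r_1=0.5774, r_2=1.0000, r_3=1.0000, r_4=1.7321 — all match ✓
Only this pose fits every beam.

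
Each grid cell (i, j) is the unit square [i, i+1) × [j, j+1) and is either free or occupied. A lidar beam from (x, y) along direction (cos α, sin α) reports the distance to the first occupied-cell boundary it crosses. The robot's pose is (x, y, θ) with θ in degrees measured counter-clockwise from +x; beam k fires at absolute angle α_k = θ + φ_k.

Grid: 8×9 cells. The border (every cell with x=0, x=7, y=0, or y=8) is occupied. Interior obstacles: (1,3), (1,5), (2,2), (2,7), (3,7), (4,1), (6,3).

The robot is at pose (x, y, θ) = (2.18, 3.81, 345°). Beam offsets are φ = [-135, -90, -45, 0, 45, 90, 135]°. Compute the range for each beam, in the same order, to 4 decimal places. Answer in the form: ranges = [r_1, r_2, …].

beam 1: φ=-135°, α=210°
  d=(-0.8660,-0.5000)  start (2,3)  tX=0.2078 tY=1.6200  stride 1/|dx|=1.1547 1/|dy|=2.0000
    cross x-line → (1,3), t=0.2078 (wall)
  → r_1 = 0.2078
beam 2: φ=-90°, α=255°
  d=(-0.2588,-0.9659)  start (2,3)  tX=0.6955 tY=0.8386  stride 1/|dx|=3.8637 1/|dy|=1.0353
    cross x-line → (1,3), t=0.6955 (wall)
  → r_2 = 0.6955
beam 3: φ=-45°, α=300°
  d=(0.5000,-0.8660)  start (2,3)  tX=1.6400 tY=0.9353  stride 1/|dx|=2.0000 1/|dy|=1.1547
    cross y-line → (2,2), t=0.9353 (wall)
  → r_3 = 0.9353
beam 4: φ=0°, α=345°
  d=(0.9659,-0.2588)  start (2,3)  tX=0.8489 tY=3.1296  stride 1/|dx|=1.0353 1/|dy|=3.8637
    cross x-line → (3,3), t=0.8489
    cross x-line → (4,3), t=1.8842
    cross x-line → (5,3), t=2.9195
    cross y-line → (5,2), t=3.1296
    cross x-line → (6,2), t=3.9548
    cross x-line → (7,2), t=4.9900 (wall)
  → r_4 = 4.9900
beam 5: φ=45°, α=30°
  d=(0.8660,0.5000)  start (2,3)  tX=0.9469 tY=0.3800  stride 1/|dx|=1.1547 1/|dy|=2.0000
    cross y-line → (2,4), t=0.3800
    cross x-line → (3,4), t=0.9469
    cross x-line → (4,4), t=2.1016
    cross y-line → (4,5), t=2.3800
    cross x-line → (5,5), t=3.2563
    cross y-line → (5,6), t=4.3800
    cross x-line → (6,6), t=4.4110
    cross x-line → (7,6), t=5.5657 (wall)
  → r_5 = 5.5657
beam 6: φ=90°, α=75°
  d=(0.2588,0.9659)  start (2,3)  tX=3.1682 tY=0.1967  stride 1/|dx|=3.8637 1/|dy|=1.0353
    cross y-line → (2,4), t=0.1967
    cross y-line → (2,5), t=1.2320
    cross y-line → (2,6), t=2.2673
    cross x-line → (3,6), t=3.1682
    cross y-line → (3,7), t=3.3025 (wall)
  → r_6 = 3.3025
beam 7: φ=135°, α=120°
  d=(-0.5000,0.8660)  start (2,3)  tX=0.3600 tY=0.2194  stride 1/|dx|=2.0000 1/|dy|=1.1547
    cross y-line → (2,4), t=0.2194
    cross x-line → (1,4), t=0.3600
    cross y-line → (1,5), t=1.3741 (wall)
  → r_7 = 1.3741

ranges = [0.2078, 0.6955, 0.9353, 4.9900, 5.5657, 3.3025, 1.3741]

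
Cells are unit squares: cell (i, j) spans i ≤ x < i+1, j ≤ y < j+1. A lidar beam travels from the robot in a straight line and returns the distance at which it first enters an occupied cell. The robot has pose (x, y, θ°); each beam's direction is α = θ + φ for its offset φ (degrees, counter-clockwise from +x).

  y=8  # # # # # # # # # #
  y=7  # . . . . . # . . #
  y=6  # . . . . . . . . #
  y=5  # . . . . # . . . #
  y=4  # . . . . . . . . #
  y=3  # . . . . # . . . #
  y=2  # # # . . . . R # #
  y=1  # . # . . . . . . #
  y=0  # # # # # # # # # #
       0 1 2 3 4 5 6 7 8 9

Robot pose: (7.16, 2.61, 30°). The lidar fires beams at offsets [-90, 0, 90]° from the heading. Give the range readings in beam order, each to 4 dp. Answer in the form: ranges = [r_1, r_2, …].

ranges = [1.8591, 2.1246, 2.7597]

beam 1: φ=-90°, α=300°
  d=(0.5000,-0.8660)  start (7,2)  tX=1.6800 tY=0.7044  stride 1/|dx|=2.0000 1/|dy|=1.1547
    cross y-line → (7,1), t=0.7044
    cross x-line → (8,1), t=1.6800
    cross y-line → (8,0), t=1.8591 (wall)
  → r_1 = 1.8591
beam 2: φ=0°, α=30°
  d=(0.8660,0.5000)  start (7,2)  tX=0.9699 tY=0.7800  stride 1/|dx|=1.1547 1/|dy|=2.0000
    cross y-line → (7,3), t=0.7800
    cross x-line → (8,3), t=0.9699
    cross x-line → (9,3), t=2.1246 (wall)
  → r_2 = 2.1246
beam 3: φ=90°, α=120°
  d=(-0.5000,0.8660)  start (7,2)  tX=0.3200 tY=0.4503  stride 1/|dx|=2.0000 1/|dy|=1.1547
    cross x-line → (6,2), t=0.3200
    cross y-line → (6,3), t=0.4503
    cross y-line → (6,4), t=1.6050
    cross x-line → (5,4), t=2.3200
    cross y-line → (5,5), t=2.7597 (wall)
  → r_3 = 2.7597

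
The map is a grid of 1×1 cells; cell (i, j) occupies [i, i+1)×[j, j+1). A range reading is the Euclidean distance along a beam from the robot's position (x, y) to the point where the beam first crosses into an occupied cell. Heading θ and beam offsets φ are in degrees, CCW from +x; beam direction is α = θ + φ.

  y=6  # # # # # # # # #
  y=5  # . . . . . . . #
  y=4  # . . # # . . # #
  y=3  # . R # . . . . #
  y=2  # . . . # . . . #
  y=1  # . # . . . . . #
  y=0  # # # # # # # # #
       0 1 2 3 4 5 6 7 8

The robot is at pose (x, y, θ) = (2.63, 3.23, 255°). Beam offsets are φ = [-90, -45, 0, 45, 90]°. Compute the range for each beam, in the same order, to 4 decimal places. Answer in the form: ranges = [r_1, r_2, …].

ranges = [1.6875, 1.8822, 1.2734, 2.5750, 0.3831]

beam 1: φ=-90°, α=165°
  dir = (cos 165°, sin 165°) = (-0.9659, 0.2588); from cell (2,3)
  next x-line at t=0.6522, next y-line at t=2.9751; Δt_x=1.0353, Δt_y=3.8637
    x: enter (1,3) at t=0.6522
    x: enter (0,3) at t=1.6875 ← occupied
  → r_1 = 1.6875
beam 2: φ=-45°, α=210°
  dir = (cos 210°, sin 210°) = (-0.8660, -0.5000); from cell (2,3)
  next x-line at t=0.7275, next y-line at t=0.4600; Δt_x=1.1547, Δt_y=2.0000
    y: enter (2,2) at t=0.4600
    x: enter (1,2) at t=0.7275
    x: enter (0,2) at t=1.8822 ← occupied
  → r_2 = 1.8822
beam 3: φ=0°, α=255°
  dir = (cos 255°, sin 255°) = (-0.2588, -0.9659); from cell (2,3)
  next x-line at t=2.4341, next y-line at t=0.2381; Δt_x=3.8637, Δt_y=1.0353
    y: enter (2,2) at t=0.2381
    y: enter (2,1) at t=1.2734 ← occupied
  → r_3 = 1.2734
beam 4: φ=45°, α=300°
  dir = (cos 300°, sin 300°) = (0.5000, -0.8660); from cell (2,3)
  next x-line at t=0.7400, next y-line at t=0.2656; Δt_x=2.0000, Δt_y=1.1547
    y: enter (2,2) at t=0.2656
    x: enter (3,2) at t=0.7400
    y: enter (3,1) at t=1.4203
    y: enter (3,0) at t=2.5750 ← occupied
  → r_4 = 2.5750
beam 5: φ=90°, α=345°
  dir = (cos 345°, sin 345°) = (0.9659, -0.2588); from cell (2,3)
  next x-line at t=0.3831, next y-line at t=0.8887; Δt_x=1.0353, Δt_y=3.8637
    x: enter (3,3) at t=0.3831 ← occupied
  → r_5 = 0.3831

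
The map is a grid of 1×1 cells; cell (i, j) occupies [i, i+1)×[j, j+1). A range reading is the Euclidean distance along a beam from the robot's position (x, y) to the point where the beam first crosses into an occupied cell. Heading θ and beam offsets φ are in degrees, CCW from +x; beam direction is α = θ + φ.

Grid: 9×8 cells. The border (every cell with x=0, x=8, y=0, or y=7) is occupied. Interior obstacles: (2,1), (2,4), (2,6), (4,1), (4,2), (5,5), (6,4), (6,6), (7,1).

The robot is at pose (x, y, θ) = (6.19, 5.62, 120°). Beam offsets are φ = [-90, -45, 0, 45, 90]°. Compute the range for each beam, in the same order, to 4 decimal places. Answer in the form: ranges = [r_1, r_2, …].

ranges = [0.7600, 0.3934, 0.3800, 0.1967, 0.2194]

beam 1: φ=-90°, α=30°
  cosα=0.8660 sinα=0.5000 | (6,5) | tMaxX 0.9353 tMaxY 0.7600 | tΔX 1.1547 tΔY 2.0000
    t=0.7600 [y] (6,6) — stop
  → r_1 = 0.7600
beam 2: φ=-45°, α=75°
  cosα=0.2588 sinα=0.9659 | (6,5) | tMaxX 3.1296 tMaxY 0.3934 | tΔX 3.8637 tΔY 1.0353
    t=0.3934 [y] (6,6) — stop
  → r_2 = 0.3934
beam 3: φ=0°, α=120°
  cosα=-0.5000 sinα=0.8660 | (6,5) | tMaxX 0.3800 tMaxY 0.4388 | tΔX 2.0000 tΔY 1.1547
    t=0.3800 [x] (5,5) — stop
  → r_3 = 0.3800
beam 4: φ=45°, α=165°
  cosα=-0.9659 sinα=0.2588 | (6,5) | tMaxX 0.1967 tMaxY 1.4682 | tΔX 1.0353 tΔY 3.8637
    t=0.1967 [x] (5,5) — stop
  → r_4 = 0.1967
beam 5: φ=90°, α=210°
  cosα=-0.8660 sinα=-0.5000 | (6,5) | tMaxX 0.2194 tMaxY 1.2400 | tΔX 1.1547 tΔY 2.0000
    t=0.2194 [x] (5,5) — stop
  → r_5 = 0.2194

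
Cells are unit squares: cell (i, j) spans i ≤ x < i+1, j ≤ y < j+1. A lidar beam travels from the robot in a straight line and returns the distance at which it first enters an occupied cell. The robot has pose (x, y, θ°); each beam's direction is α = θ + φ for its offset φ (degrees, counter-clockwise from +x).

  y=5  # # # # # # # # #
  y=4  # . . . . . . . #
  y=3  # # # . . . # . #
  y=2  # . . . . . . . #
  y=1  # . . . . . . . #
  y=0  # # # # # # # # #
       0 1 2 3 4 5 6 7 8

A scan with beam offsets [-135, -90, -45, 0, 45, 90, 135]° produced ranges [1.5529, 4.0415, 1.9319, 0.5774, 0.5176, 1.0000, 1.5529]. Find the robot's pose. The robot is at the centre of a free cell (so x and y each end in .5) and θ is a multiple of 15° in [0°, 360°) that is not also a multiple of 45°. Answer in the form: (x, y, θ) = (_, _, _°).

(x, y, θ) = (6.5, 1.5, 240°)

Enumerate (i+0.5, j+0.5, θ) over the 25 free cells and 16 admissible headings. For each, cast all 7 beams and compare to the given ranges.
  (3.5, 4.5, 330°): beam 1 = 1.9319 ≠ 1.5529 ✗
  (3.5, 3.5, 195°): beam 1 = 1.7321 ≠ 1.5529 ✗
  (4.5, 4.5, 30°): beam 1 = 3.6235 ≠ 1.5529 ✗
  (4.5, 2.5, 285°): beam 1 = 1.7321 ≠ 1.5529 ✗
  …
  (6.5, 1.5, 240°): r_1=1.5529, r_2=4.0415, r_3=1.9319, r_4=0.5774, r_5=0.5176, r_6=1.0000, r_7=1.5529 — all match ✓
Unique over the lattice → pose = (6.5, 1.5, 240°).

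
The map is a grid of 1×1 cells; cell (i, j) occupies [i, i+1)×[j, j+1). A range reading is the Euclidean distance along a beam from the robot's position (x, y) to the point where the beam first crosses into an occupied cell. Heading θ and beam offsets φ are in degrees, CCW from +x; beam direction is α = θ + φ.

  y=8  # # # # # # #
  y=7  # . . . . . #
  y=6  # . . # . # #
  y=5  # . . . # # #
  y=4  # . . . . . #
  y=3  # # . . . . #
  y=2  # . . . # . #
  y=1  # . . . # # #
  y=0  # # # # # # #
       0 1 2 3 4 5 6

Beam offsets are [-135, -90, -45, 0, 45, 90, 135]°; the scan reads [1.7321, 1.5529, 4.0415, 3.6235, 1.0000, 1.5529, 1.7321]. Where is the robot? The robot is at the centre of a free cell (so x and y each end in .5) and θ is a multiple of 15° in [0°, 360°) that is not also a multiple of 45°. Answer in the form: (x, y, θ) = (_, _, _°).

Candidates: 27 free-cell centres × 16 headings = 432 poses. Raycast each; keep the one whose scan matches to 4 dp.
  (3.5, 4.5, 240°): beam 1 = 1.5529 ≠ 1.7321 ✗
  (4.5, 6.5, 30°): beam 1 = 0.5176 ≠ 1.7321 ✗
  (1.5, 4.5, 60°): beam 1 = 0.5176 ≠ 1.7321 ✗
  (4.5, 4.5, 330°): beam 1 = 2.5882 ≠ 1.7321 ✗
  (5.5, 7.5, 330°): beam 1 = 1.9319 ≠ 1.7321 ✗
  …
  (2.5, 2.5, 75°): r_1=1.7321, r_2=1.5529, r_3=4.0415, r_4=3.6235, r_5=1.0000, r_6=1.5529, r_7=1.7321 — all match ✓
No second candidate reproduces the full scan.

(x, y, θ) = (2.5, 2.5, 75°)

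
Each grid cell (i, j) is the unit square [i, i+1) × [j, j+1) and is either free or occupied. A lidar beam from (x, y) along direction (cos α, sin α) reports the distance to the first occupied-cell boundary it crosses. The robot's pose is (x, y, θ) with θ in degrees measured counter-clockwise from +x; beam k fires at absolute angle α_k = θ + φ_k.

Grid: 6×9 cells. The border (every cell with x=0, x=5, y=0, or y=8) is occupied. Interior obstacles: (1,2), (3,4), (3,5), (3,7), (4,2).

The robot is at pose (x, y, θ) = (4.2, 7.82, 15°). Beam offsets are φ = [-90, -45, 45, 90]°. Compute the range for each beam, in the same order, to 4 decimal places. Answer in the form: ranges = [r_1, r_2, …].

beam 1: φ=-90°, α=285°
  direction (0.2588, -0.9659); cell (4,7); t to first gridline: x 3.0910, y 0.8489 (then +3.8637 / +1.0353)
    (4,6) via y @ 0.8489
    (4,5) via y @ 1.8842
    (4,4) via y @ 2.9195
    (5,4) via x @ 3.0910  # hit
  → r_1 = 3.0910
beam 2: φ=-45°, α=330°
  direction (0.8660, -0.5000); cell (4,7); t to first gridline: x 0.9238, y 1.6400 (then +1.1547 / +2.0000)
    (5,7) via x @ 0.9238  # hit
  → r_2 = 0.9238
beam 3: φ=45°, α=60°
  direction (0.5000, 0.8660); cell (4,7); t to first gridline: x 1.6000, y 0.2078 (then +2.0000 / +1.1547)
    (4,8) via y @ 0.2078  # hit
  → r_3 = 0.2078
beam 4: φ=90°, α=105°
  direction (-0.2588, 0.9659); cell (4,7); t to first gridline: x 0.7727, y 0.1863 (then +3.8637 / +1.0353)
    (4,8) via y @ 0.1863  # hit
  → r_4 = 0.1863

ranges = [3.0910, 0.9238, 0.2078, 0.1863]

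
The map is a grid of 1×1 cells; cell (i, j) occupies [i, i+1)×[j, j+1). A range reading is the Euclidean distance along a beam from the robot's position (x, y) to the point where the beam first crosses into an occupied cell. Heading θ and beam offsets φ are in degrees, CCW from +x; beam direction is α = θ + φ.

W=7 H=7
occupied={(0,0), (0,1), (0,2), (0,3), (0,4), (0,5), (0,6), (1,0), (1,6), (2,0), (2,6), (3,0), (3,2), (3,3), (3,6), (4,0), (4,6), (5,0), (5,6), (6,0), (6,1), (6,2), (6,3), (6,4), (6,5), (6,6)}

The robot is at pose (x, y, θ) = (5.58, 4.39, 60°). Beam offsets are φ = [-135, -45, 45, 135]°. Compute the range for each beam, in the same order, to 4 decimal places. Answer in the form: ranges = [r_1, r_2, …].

ranges = [1.6228, 0.4348, 1.6668, 1.6357]

beam 1: φ=-135°, α=285°
  cosα=0.2588 sinα=-0.9659 | (5,4) | tMaxX 1.6228 tMaxY 0.4038 | tΔX 3.8637 tΔY 1.0353
    t=0.4038 [y] (5,3)
    t=1.4390 [y] (5,2)
    t=1.6228 [x] (6,2) — stop
  → r_1 = 1.6228
beam 2: φ=-45°, α=15°
  cosα=0.9659 sinα=0.2588 | (5,4) | tMaxX 0.4348 tMaxY 2.3569 | tΔX 1.0353 tΔY 3.8637
    t=0.4348 [x] (6,4) — stop
  → r_2 = 0.4348
beam 3: φ=45°, α=105°
  cosα=-0.2588 sinα=0.9659 | (5,4) | tMaxX 2.2409 tMaxY 0.6315 | tΔX 3.8637 tΔY 1.0353
    t=0.6315 [y] (5,5)
    t=1.6668 [y] (5,6) — stop
  → r_3 = 1.6668
beam 4: φ=135°, α=195°
  cosα=-0.9659 sinα=-0.2588 | (5,4) | tMaxX 0.6005 tMaxY 1.5068 | tΔX 1.0353 tΔY 3.8637
    t=0.6005 [x] (4,4)
    t=1.5068 [y] (4,3)
    t=1.6357 [x] (3,3) — stop
  → r_4 = 1.6357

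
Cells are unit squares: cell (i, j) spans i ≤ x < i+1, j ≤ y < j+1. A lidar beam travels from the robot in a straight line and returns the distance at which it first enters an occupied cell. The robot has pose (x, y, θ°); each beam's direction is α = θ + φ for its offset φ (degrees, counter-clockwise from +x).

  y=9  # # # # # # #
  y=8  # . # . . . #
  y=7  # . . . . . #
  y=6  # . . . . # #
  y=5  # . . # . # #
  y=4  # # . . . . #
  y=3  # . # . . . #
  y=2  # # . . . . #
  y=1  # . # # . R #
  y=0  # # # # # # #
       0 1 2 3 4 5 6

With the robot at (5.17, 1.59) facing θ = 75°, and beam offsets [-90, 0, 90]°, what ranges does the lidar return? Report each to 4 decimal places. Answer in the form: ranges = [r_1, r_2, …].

ranges = [0.8593, 3.2069, 1.2113]

beam 1: φ=-90°, α=345°
  dir = (cos 345°, sin 345°) = (0.9659, -0.2588); from cell (5,1)
  next x-line at t=0.8593, next y-line at t=2.2796; Δt_x=1.0353, Δt_y=3.8637
    x: enter (6,1) at t=0.8593 ← occupied
  → r_1 = 0.8593
beam 2: φ=0°, α=75°
  dir = (cos 75°, sin 75°) = (0.2588, 0.9659); from cell (5,1)
  next x-line at t=3.2069, next y-line at t=0.4245; Δt_x=3.8637, Δt_y=1.0353
    y: enter (5,2) at t=0.4245
    y: enter (5,3) at t=1.4597
    y: enter (5,4) at t=2.4950
    x: enter (6,4) at t=3.2069 ← occupied
  → r_2 = 3.2069
beam 3: φ=90°, α=165°
  dir = (cos 165°, sin 165°) = (-0.9659, 0.2588); from cell (5,1)
  next x-line at t=0.1760, next y-line at t=1.5841; Δt_x=1.0353, Δt_y=3.8637
    x: enter (4,1) at t=0.1760
    x: enter (3,1) at t=1.2113 ← occupied
  → r_3 = 1.2113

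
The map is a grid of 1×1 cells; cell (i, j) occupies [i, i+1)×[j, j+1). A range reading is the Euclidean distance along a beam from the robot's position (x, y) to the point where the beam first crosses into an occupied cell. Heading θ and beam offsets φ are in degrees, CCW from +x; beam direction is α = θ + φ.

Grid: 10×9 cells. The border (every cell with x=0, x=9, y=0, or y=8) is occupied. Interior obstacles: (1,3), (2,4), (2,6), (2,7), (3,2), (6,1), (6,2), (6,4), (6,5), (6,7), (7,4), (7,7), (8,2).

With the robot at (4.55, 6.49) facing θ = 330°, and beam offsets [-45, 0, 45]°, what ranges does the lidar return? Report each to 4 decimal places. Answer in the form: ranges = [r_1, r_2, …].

ranges = [5.6024, 1.6743, 1.9705]

beam 1: φ=-45°, α=285°
  dir = (cos 285°, sin 285°) = (0.2588, -0.9659); from cell (4,6)
  next x-line at t=1.7387, next y-line at t=0.5073; Δt_x=3.8637, Δt_y=1.0353
    y: enter (4,5) at t=0.5073
    y: enter (4,4) at t=1.5426
    x: enter (5,4) at t=1.7387
    y: enter (5,3) at t=2.5778
    y: enter (5,2) at t=3.6131
    y: enter (5,1) at t=4.6484
    x: enter (6,1) at t=5.6024 ← occupied
  → r_1 = 5.6024
beam 2: φ=0°, α=330°
  dir = (cos 330°, sin 330°) = (0.8660, -0.5000); from cell (4,6)
  next x-line at t=0.5196, next y-line at t=0.9800; Δt_x=1.1547, Δt_y=2.0000
    x: enter (5,6) at t=0.5196
    y: enter (5,5) at t=0.9800
    x: enter (6,5) at t=1.6743 ← occupied
  → r_2 = 1.6743
beam 3: φ=45°, α=15°
  dir = (cos 15°, sin 15°) = (0.9659, 0.2588); from cell (4,6)
  next x-line at t=0.4659, next y-line at t=1.9705; Δt_x=1.0353, Δt_y=3.8637
    x: enter (5,6) at t=0.4659
    x: enter (6,6) at t=1.5012
    y: enter (6,7) at t=1.9705 ← occupied
  → r_3 = 1.9705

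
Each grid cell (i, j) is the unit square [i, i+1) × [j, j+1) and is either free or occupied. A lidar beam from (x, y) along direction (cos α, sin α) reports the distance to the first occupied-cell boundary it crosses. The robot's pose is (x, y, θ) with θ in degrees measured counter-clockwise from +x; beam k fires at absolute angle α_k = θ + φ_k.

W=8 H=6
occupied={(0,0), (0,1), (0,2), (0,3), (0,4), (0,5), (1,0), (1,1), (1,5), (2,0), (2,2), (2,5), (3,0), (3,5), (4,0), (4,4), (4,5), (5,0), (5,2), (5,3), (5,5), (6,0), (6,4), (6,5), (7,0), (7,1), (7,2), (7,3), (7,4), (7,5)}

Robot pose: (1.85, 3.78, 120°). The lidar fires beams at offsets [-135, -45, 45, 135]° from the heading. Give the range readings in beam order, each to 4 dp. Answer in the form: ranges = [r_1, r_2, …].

ranges = [3.2611, 1.2630, 0.8800, 1.8428]

beam 1: φ=-135°, α=345°
  direction (0.9659, -0.2588); cell (1,3); t to first gridline: x 0.1553, y 3.0137 (then +1.0353 / +3.8637)
    (2,3) via x @ 0.1553
    (3,3) via x @ 1.1906
    (4,3) via x @ 2.2258
    (4,2) via y @ 3.0137
    (5,2) via x @ 3.2611  # hit
  → r_1 = 3.2611
beam 2: φ=-45°, α=75°
  direction (0.2588, 0.9659); cell (1,3); t to first gridline: x 0.5796, y 0.2278 (then +3.8637 / +1.0353)
    (1,4) via y @ 0.2278
    (2,4) via x @ 0.5796
    (2,5) via y @ 1.2630  # hit
  → r_2 = 1.2630
beam 3: φ=45°, α=165°
  direction (-0.9659, 0.2588); cell (1,3); t to first gridline: x 0.8800, y 0.8500 (then +1.0353 / +3.8637)
    (1,4) via y @ 0.8500
    (0,4) via x @ 0.8800  # hit
  → r_3 = 0.8800
beam 4: φ=135°, α=255°
  direction (-0.2588, -0.9659); cell (1,3); t to first gridline: x 3.2841, y 0.8075 (then +3.8637 / +1.0353)
    (1,2) via y @ 0.8075
    (1,1) via y @ 1.8428  # hit
  → r_4 = 1.8428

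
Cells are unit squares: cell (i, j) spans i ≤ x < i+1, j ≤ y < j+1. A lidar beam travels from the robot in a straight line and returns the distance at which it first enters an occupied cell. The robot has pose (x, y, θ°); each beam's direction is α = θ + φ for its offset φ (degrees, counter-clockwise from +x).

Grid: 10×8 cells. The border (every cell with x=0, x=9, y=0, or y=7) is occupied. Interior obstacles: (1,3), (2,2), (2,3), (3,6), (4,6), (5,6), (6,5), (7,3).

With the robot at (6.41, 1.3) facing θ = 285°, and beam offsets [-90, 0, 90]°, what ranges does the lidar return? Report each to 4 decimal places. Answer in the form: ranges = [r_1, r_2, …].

ranges = [1.1591, 0.3106, 2.6814]

beam 1: φ=-90°, α=195°
  direction (-0.9659, -0.2588); cell (6,1); t to first gridline: x 0.4245, y 1.1591 (then +1.0353 / +3.8637)
    (5,1) via x @ 0.4245
    (5,0) via y @ 1.1591  # hit
  → r_1 = 1.1591
beam 2: φ=0°, α=285°
  direction (0.2588, -0.9659); cell (6,1); t to first gridline: x 2.2796, y 0.3106 (then +3.8637 / +1.0353)
    (6,0) via y @ 0.3106  # hit
  → r_2 = 0.3106
beam 3: φ=90°, α=15°
  direction (0.9659, 0.2588); cell (6,1); t to first gridline: x 0.6108, y 2.7046 (then +1.0353 / +3.8637)
    (7,1) via x @ 0.6108
    (8,1) via x @ 1.6461
    (9,1) via x @ 2.6814  # hit
  → r_3 = 2.6814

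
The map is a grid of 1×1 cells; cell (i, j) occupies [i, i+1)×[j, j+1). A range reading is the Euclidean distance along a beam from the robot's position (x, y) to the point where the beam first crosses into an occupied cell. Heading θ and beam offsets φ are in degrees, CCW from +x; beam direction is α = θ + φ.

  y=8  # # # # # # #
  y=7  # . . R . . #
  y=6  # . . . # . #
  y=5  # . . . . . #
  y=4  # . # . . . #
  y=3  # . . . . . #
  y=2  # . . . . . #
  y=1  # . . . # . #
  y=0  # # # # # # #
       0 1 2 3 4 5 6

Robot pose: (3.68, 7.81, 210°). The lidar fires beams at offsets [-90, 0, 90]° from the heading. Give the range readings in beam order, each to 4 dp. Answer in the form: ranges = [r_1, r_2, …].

ranges = [0.2194, 3.0946, 0.9353]

beam 1: φ=-90°, α=120°
  d=(-0.5000,0.8660)  start (3,7)  tX=1.3600 tY=0.2194  stride 1/|dx|=2.0000 1/|dy|=1.1547
    cross y-line → (3,8), t=0.2194 (wall)
  → r_1 = 0.2194
beam 2: φ=0°, α=210°
  d=(-0.8660,-0.5000)  start (3,7)  tX=0.7852 tY=1.6200  stride 1/|dx|=1.1547 1/|dy|=2.0000
    cross x-line → (2,7), t=0.7852
    cross y-line → (2,6), t=1.6200
    cross x-line → (1,6), t=1.9399
    cross x-line → (0,6), t=3.0946 (wall)
  → r_2 = 3.0946
beam 3: φ=90°, α=300°
  d=(0.5000,-0.8660)  start (3,7)  tX=0.6400 tY=0.9353  stride 1/|dx|=2.0000 1/|dy|=1.1547
    cross x-line → (4,7), t=0.6400
    cross y-line → (4,6), t=0.9353 (wall)
  → r_3 = 0.9353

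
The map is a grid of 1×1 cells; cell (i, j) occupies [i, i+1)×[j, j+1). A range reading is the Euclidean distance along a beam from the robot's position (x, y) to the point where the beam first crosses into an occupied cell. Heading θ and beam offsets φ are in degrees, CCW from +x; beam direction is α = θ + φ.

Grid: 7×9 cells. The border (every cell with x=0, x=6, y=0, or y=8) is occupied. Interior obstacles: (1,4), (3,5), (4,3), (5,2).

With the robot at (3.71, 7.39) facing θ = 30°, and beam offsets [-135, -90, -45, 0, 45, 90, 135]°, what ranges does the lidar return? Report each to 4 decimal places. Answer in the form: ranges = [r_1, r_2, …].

ranges = [1.4390, 4.5800, 2.3708, 1.2200, 0.6315, 0.7044, 2.3569]

beam 1: φ=-135°, α=255°
  cosα=-0.2588 sinα=-0.9659 | (3,7) | tMaxX 2.7432 tMaxY 0.4038 | tΔX 3.8637 tΔY 1.0353
    t=0.4038 [y] (3,6)
    t=1.4390 [y] (3,5) — stop
  → r_1 = 1.4390
beam 2: φ=-90°, α=300°
  cosα=0.5000 sinα=-0.8660 | (3,7) | tMaxX 0.5800 tMaxY 0.4503 | tΔX 2.0000 tΔY 1.1547
    t=0.4503 [y] (3,6)
    t=0.5800 [x] (4,6)
    t=1.6050 [y] (4,5)
    t=2.5800 [x] (5,5)
    t=2.7597 [y] (5,4)
    t=3.9144 [y] (5,3)
    t=4.5800 [x] (6,3) — stop
  → r_2 = 4.5800
beam 3: φ=-45°, α=345°
  cosα=0.9659 sinα=-0.2588 | (3,7) | tMaxX 0.3002 tMaxY 1.5068 | tΔX 1.0353 tΔY 3.8637
    t=0.3002 [x] (4,7)
    t=1.3355 [x] (5,7)
    t=1.5068 [y] (5,6)
    t=2.3708 [x] (6,6) — stop
  → r_3 = 2.3708
beam 4: φ=0°, α=30°
  cosα=0.8660 sinα=0.5000 | (3,7) | tMaxX 0.3349 tMaxY 1.2200 | tΔX 1.1547 tΔY 2.0000
    t=0.3349 [x] (4,7)
    t=1.2200 [y] (4,8) — stop
  → r_4 = 1.2200
beam 5: φ=45°, α=75°
  cosα=0.2588 sinα=0.9659 | (3,7) | tMaxX 1.1205 tMaxY 0.6315 | tΔX 3.8637 tΔY 1.0353
    t=0.6315 [y] (3,8) — stop
  → r_5 = 0.6315
beam 6: φ=90°, α=120°
  cosα=-0.5000 sinα=0.8660 | (3,7) | tMaxX 1.4200 tMaxY 0.7044 | tΔX 2.0000 tΔY 1.1547
    t=0.7044 [y] (3,8) — stop
  → r_6 = 0.7044
beam 7: φ=135°, α=165°
  cosα=-0.9659 sinα=0.2588 | (3,7) | tMaxX 0.7350 tMaxY 2.3569 | tΔX 1.0353 tΔY 3.8637
    t=0.7350 [x] (2,7)
    t=1.7703 [x] (1,7)
    t=2.3569 [y] (1,8) — stop
  → r_7 = 2.3569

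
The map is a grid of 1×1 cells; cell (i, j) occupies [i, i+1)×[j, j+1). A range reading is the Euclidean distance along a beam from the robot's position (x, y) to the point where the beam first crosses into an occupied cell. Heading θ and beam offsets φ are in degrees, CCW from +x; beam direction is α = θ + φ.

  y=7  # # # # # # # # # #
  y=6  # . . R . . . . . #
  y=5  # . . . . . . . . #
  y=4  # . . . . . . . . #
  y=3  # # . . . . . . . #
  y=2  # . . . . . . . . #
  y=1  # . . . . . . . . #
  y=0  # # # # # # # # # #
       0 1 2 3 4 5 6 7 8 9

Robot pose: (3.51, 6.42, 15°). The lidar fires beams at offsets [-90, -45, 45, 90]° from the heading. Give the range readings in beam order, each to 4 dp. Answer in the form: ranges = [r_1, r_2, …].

beam 1: φ=-90°, α=285°
  dir = (cos 285°, sin 285°) = (0.2588, -0.9659); from cell (3,6)
  next x-line at t=1.8932, next y-line at t=0.4348; Δt_x=3.8637, Δt_y=1.0353
    y: enter (3,5) at t=0.4348
    y: enter (3,4) at t=1.4701
    x: enter (4,4) at t=1.8932
    y: enter (4,3) at t=2.5054
    y: enter (4,2) at t=3.5406
    y: enter (4,1) at t=4.5759
    y: enter (4,0) at t=5.6112 ← occupied
  → r_1 = 5.6112
beam 2: φ=-45°, α=330°
  dir = (cos 330°, sin 330°) = (0.8660, -0.5000); from cell (3,6)
  next x-line at t=0.5658, next y-line at t=0.8400; Δt_x=1.1547, Δt_y=2.0000
    x: enter (4,6) at t=0.5658
    y: enter (4,5) at t=0.8400
    x: enter (5,5) at t=1.7205
    y: enter (5,4) at t=2.8400
    x: enter (6,4) at t=2.8752
    x: enter (7,4) at t=4.0299
    y: enter (7,3) at t=4.8400
    x: enter (8,3) at t=5.1846
    x: enter (9,3) at t=6.3393 ← occupied
  → r_2 = 6.3393
beam 3: φ=45°, α=60°
  dir = (cos 60°, sin 60°) = (0.5000, 0.8660); from cell (3,6)
  next x-line at t=0.9800, next y-line at t=0.6697; Δt_x=2.0000, Δt_y=1.1547
    y: enter (3,7) at t=0.6697 ← occupied
  → r_3 = 0.6697
beam 4: φ=90°, α=105°
  dir = (cos 105°, sin 105°) = (-0.2588, 0.9659); from cell (3,6)
  next x-line at t=1.9705, next y-line at t=0.6005; Δt_x=3.8637, Δt_y=1.0353
    y: enter (3,7) at t=0.6005 ← occupied
  → r_4 = 0.6005

ranges = [5.6112, 6.3393, 0.6697, 0.6005]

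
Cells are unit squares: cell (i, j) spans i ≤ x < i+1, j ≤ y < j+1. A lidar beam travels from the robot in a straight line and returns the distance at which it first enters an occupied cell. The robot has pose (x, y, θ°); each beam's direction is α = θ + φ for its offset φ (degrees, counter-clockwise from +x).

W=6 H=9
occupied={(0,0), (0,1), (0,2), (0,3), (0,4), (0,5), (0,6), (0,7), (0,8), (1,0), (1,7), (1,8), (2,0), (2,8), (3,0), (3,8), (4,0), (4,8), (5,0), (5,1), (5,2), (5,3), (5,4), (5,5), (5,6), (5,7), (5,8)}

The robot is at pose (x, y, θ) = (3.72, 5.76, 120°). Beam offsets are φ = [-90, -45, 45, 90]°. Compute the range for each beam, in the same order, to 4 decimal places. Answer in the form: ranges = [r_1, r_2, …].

beam 1: φ=-90°, α=30°
  dir = (cos 30°, sin 30°) = (0.8660, 0.5000); from cell (3,5)
  next x-line at t=0.3233, next y-line at t=0.4800; Δt_x=1.1547, Δt_y=2.0000
    x: enter (4,5) at t=0.3233
    y: enter (4,6) at t=0.4800
    x: enter (5,6) at t=1.4780 ← occupied
  → r_1 = 1.4780
beam 2: φ=-45°, α=75°
  dir = (cos 75°, sin 75°) = (0.2588, 0.9659); from cell (3,5)
  next x-line at t=1.0818, next y-line at t=0.2485; Δt_x=3.8637, Δt_y=1.0353
    y: enter (3,6) at t=0.2485
    x: enter (4,6) at t=1.0818
    y: enter (4,7) at t=1.2837
    y: enter (4,8) at t=2.3190 ← occupied
  → r_2 = 2.3190
beam 3: φ=45°, α=165°
  dir = (cos 165°, sin 165°) = (-0.9659, 0.2588); from cell (3,5)
  next x-line at t=0.7454, next y-line at t=0.9273; Δt_x=1.0353, Δt_y=3.8637
    x: enter (2,5) at t=0.7454
    y: enter (2,6) at t=0.9273
    x: enter (1,6) at t=1.7807
    x: enter (0,6) at t=2.8160 ← occupied
  → r_3 = 2.8160
beam 4: φ=90°, α=210°
  dir = (cos 210°, sin 210°) = (-0.8660, -0.5000); from cell (3,5)
  next x-line at t=0.8314, next y-line at t=1.5200; Δt_x=1.1547, Δt_y=2.0000
    x: enter (2,5) at t=0.8314
    y: enter (2,4) at t=1.5200
    x: enter (1,4) at t=1.9861
    x: enter (0,4) at t=3.1408 ← occupied
  → r_4 = 3.1408

ranges = [1.4780, 2.3190, 2.8160, 3.1408]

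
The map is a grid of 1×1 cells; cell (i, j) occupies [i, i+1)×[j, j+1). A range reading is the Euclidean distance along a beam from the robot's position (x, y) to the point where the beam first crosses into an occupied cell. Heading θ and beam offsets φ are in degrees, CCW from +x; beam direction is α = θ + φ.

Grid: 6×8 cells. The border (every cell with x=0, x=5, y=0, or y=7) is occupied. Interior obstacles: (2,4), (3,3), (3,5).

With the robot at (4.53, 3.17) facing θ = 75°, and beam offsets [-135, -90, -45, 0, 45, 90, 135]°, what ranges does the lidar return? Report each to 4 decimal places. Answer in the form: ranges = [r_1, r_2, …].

ranges = [0.9400, 0.4866, 0.5427, 1.8159, 2.1131, 0.5487, 4.0761]

beam 1: φ=-135°, α=300°
  dir = (cos 300°, sin 300°) = (0.5000, -0.8660); from cell (4,3)
  next x-line at t=0.9400, next y-line at t=0.1963; Δt_x=2.0000, Δt_y=1.1547
    y: enter (4,2) at t=0.1963
    x: enter (5,2) at t=0.9400 ← occupied
  → r_1 = 0.9400
beam 2: φ=-90°, α=345°
  dir = (cos 345°, sin 345°) = (0.9659, -0.2588); from cell (4,3)
  next x-line at t=0.4866, next y-line at t=0.6568; Δt_x=1.0353, Δt_y=3.8637
    x: enter (5,3) at t=0.4866 ← occupied
  → r_2 = 0.4866
beam 3: φ=-45°, α=30°
  dir = (cos 30°, sin 30°) = (0.8660, 0.5000); from cell (4,3)
  next x-line at t=0.5427, next y-line at t=1.6600; Δt_x=1.1547, Δt_y=2.0000
    x: enter (5,3) at t=0.5427 ← occupied
  → r_3 = 0.5427
beam 4: φ=0°, α=75°
  dir = (cos 75°, sin 75°) = (0.2588, 0.9659); from cell (4,3)
  next x-line at t=1.8159, next y-line at t=0.8593; Δt_x=3.8637, Δt_y=1.0353
    y: enter (4,4) at t=0.8593
    x: enter (5,4) at t=1.8159 ← occupied
  → r_4 = 1.8159
beam 5: φ=45°, α=120°
  dir = (cos 120°, sin 120°) = (-0.5000, 0.8660); from cell (4,3)
  next x-line at t=1.0600, next y-line at t=0.9584; Δt_x=2.0000, Δt_y=1.1547
    y: enter (4,4) at t=0.9584
    x: enter (3,4) at t=1.0600
    y: enter (3,5) at t=2.1131 ← occupied
  → r_5 = 2.1131
beam 6: φ=90°, α=165°
  dir = (cos 165°, sin 165°) = (-0.9659, 0.2588); from cell (4,3)
  next x-line at t=0.5487, next y-line at t=3.2069; Δt_x=1.0353, Δt_y=3.8637
    x: enter (3,3) at t=0.5487 ← occupied
  → r_6 = 0.5487
beam 7: φ=135°, α=210°
  dir = (cos 210°, sin 210°) = (-0.8660, -0.5000); from cell (4,3)
  next x-line at t=0.6120, next y-line at t=0.3400; Δt_x=1.1547, Δt_y=2.0000
    y: enter (4,2) at t=0.3400
    x: enter (3,2) at t=0.6120
    x: enter (2,2) at t=1.7667
    y: enter (2,1) at t=2.3400
    x: enter (1,1) at t=2.9214
    x: enter (0,1) at t=4.0761 ← occupied
  → r_7 = 4.0761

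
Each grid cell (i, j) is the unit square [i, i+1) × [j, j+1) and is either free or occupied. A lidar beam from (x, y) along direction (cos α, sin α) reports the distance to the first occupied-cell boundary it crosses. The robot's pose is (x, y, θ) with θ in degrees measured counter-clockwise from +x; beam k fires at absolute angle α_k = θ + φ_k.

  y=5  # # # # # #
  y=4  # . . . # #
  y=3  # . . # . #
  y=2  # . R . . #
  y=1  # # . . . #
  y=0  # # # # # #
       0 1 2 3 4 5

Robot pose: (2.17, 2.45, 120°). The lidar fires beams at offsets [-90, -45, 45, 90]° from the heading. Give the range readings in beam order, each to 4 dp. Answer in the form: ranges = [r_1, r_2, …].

ranges = [1.1000, 2.6400, 1.2113, 0.9000]

beam 1: φ=-90°, α=30°
  cosα=0.8660 sinα=0.5000 | (2,2) | tMaxX 0.9584 tMaxY 1.1000 | tΔX 1.1547 tΔY 2.0000
    t=0.9584 [x] (3,2)
    t=1.1000 [y] (3,3) — stop
  → r_1 = 1.1000
beam 2: φ=-45°, α=75°
  cosα=0.2588 sinα=0.9659 | (2,2) | tMaxX 3.2069 tMaxY 0.5694 | tΔX 3.8637 tΔY 1.0353
    t=0.5694 [y] (2,3)
    t=1.6047 [y] (2,4)
    t=2.6400 [y] (2,5) — stop
  → r_2 = 2.6400
beam 3: φ=45°, α=165°
  cosα=-0.9659 sinα=0.2588 | (2,2) | tMaxX 0.1760 tMaxY 2.1250 | tΔX 1.0353 tΔY 3.8637
    t=0.1760 [x] (1,2)
    t=1.2113 [x] (0,2) — stop
  → r_3 = 1.2113
beam 4: φ=90°, α=210°
  cosα=-0.8660 sinα=-0.5000 | (2,2) | tMaxX 0.1963 tMaxY 0.9000 | tΔX 1.1547 tΔY 2.0000
    t=0.1963 [x] (1,2)
    t=0.9000 [y] (1,1) — stop
  → r_4 = 0.9000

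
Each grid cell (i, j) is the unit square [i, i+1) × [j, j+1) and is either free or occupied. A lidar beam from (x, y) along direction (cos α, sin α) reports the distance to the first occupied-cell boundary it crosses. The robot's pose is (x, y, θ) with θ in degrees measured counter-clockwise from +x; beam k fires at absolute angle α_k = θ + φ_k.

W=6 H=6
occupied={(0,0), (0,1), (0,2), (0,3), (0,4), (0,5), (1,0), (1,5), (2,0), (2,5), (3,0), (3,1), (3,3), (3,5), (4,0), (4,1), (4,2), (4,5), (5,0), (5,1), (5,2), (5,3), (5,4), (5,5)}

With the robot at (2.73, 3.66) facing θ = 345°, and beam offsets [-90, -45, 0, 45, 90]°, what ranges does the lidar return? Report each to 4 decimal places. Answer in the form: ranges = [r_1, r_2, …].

beam 1: φ=-90°, α=255°
  dir = (cos 255°, sin 255°) = (-0.2588, -0.9659); from cell (2,3)
  next x-line at t=2.8205, next y-line at t=0.6833; Δt_x=3.8637, Δt_y=1.0353
    y: enter (2,2) at t=0.6833
    y: enter (2,1) at t=1.7186
    y: enter (2,0) at t=2.7538 ← occupied
  → r_1 = 2.7538
beam 2: φ=-45°, α=300°
  dir = (cos 300°, sin 300°) = (0.5000, -0.8660); from cell (2,3)
  next x-line at t=0.5400, next y-line at t=0.7621; Δt_x=2.0000, Δt_y=1.1547
    x: enter (3,3) at t=0.5400 ← occupied
  → r_2 = 0.5400
beam 3: φ=0°, α=345°
  dir = (cos 345°, sin 345°) = (0.9659, -0.2588); from cell (2,3)
  next x-line at t=0.2795, next y-line at t=2.5500; Δt_x=1.0353, Δt_y=3.8637
    x: enter (3,3) at t=0.2795 ← occupied
  → r_3 = 0.2795
beam 4: φ=45°, α=30°
  dir = (cos 30°, sin 30°) = (0.8660, 0.5000); from cell (2,3)
  next x-line at t=0.3118, next y-line at t=0.6800; Δt_x=1.1547, Δt_y=2.0000
    x: enter (3,3) at t=0.3118 ← occupied
  → r_4 = 0.3118
beam 5: φ=90°, α=75°
  dir = (cos 75°, sin 75°) = (0.2588, 0.9659); from cell (2,3)
  next x-line at t=1.0432, next y-line at t=0.3520; Δt_x=3.8637, Δt_y=1.0353
    y: enter (2,4) at t=0.3520
    x: enter (3,4) at t=1.0432
    y: enter (3,5) at t=1.3873 ← occupied
  → r_5 = 1.3873

ranges = [2.7538, 0.5400, 0.2795, 0.3118, 1.3873]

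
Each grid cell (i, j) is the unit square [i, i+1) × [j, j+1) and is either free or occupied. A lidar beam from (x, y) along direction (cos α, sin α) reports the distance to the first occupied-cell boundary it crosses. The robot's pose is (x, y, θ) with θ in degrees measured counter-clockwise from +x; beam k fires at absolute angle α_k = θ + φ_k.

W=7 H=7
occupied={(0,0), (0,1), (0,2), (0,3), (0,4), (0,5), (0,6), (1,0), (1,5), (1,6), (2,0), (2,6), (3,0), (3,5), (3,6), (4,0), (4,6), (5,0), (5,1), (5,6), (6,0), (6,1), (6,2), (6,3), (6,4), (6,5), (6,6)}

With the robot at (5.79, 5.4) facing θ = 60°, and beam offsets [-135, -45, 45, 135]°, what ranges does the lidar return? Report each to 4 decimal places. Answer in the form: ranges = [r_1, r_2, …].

ranges = [0.8114, 0.2174, 0.6212, 4.9590]

beam 1: φ=-135°, α=285°
  d=(0.2588,-0.9659)  start (5,5)  tX=0.8114 tY=0.4141  stride 1/|dx|=3.8637 1/|dy|=1.0353
    cross y-line → (5,4), t=0.4141
    cross x-line → (6,4), t=0.8114 (wall)
  → r_1 = 0.8114
beam 2: φ=-45°, α=15°
  d=(0.9659,0.2588)  start (5,5)  tX=0.2174 tY=2.3182  stride 1/|dx|=1.0353 1/|dy|=3.8637
    cross x-line → (6,5), t=0.2174 (wall)
  → r_2 = 0.2174
beam 3: φ=45°, α=105°
  d=(-0.2588,0.9659)  start (5,5)  tX=3.0523 tY=0.6212  stride 1/|dx|=3.8637 1/|dy|=1.0353
    cross y-line → (5,6), t=0.6212 (wall)
  → r_3 = 0.6212
beam 4: φ=135°, α=195°
  d=(-0.9659,-0.2588)  start (5,5)  tX=0.8179 tY=1.5455  stride 1/|dx|=1.0353 1/|dy|=3.8637
    cross x-line → (4,5), t=0.8179
    cross y-line → (4,4), t=1.5455
    cross x-line → (3,4), t=1.8531
    cross x-line → (2,4), t=2.8884
    cross x-line → (1,4), t=3.9237
    cross x-line → (0,4), t=4.9590 (wall)
  → r_4 = 4.9590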